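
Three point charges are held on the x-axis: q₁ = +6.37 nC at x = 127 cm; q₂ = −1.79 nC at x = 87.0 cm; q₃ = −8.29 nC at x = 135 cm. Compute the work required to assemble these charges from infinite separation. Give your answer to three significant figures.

The work to assemble the configuration equals its total potential energy, U = Σ kqᵢqⱼ/rᵢⱼ over all pairs.
Pair separations: r₁₂ = 0.400 m, r₁₃ = 0.0800 m, r₂₃ = 0.480 m.
U = (-2.56×10⁻⁷) + (-5.93×10⁻⁶) + (2.78×10⁻⁷) = -5.91×10⁻⁶ J.

-5.91×10⁻⁶ J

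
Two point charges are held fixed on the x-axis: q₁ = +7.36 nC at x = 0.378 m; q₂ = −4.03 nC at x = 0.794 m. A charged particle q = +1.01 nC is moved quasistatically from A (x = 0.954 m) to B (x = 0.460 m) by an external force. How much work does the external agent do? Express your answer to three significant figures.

8.18×10⁻⁷ J

For quasistatic motion the external work equals the change in potential energy: W_ext = qΔV = q(V_B − V_A).
At A: distances to the source charges are 0.576 m, 0.160 m; V_A = Σ kqᵢ/rᵢ = -112 V.
At B: distances to the source charges are 0.0820 m, 0.334 m; V_B = Σ kqᵢ/rᵢ = 698 V.
ΔV = V_B − V_A = 810 V.
W_ext = qΔV = (1.01×10⁻⁹ C)(810 V) = 8.18×10⁻⁷ J.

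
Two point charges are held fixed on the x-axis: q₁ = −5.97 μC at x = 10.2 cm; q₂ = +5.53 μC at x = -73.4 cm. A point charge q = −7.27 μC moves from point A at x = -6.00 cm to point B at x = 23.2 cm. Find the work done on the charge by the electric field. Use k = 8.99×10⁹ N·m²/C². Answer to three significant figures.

-0.755 J

The work done by the electric force is W_field = −ΔU = −q(V_B − V_A) = q(V_A − V_B).
At A: distances to the source charges are 0.162 m, 0.674 m; V_A = Σ kqᵢ/rᵢ = -2.58×10⁵ V.
At B: distances to the source charges are 0.130 m, 0.966 m; V_B = Σ kqᵢ/rᵢ = -3.61×10⁵ V.
ΔV = V_B − V_A = -1.04×10⁵ V.
W_field = −qΔV = −(-7.27×10⁻⁶ C)(-1.04×10⁵ V) = -0.755 J.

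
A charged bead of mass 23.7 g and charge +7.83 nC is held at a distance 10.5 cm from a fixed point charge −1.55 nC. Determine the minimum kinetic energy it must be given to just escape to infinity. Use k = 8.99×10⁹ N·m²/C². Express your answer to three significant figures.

To just escape, total mechanical energy must reach zero at infinity: ½mv²_min + U = 0, so ½mv²_min = −U = |kQq|/r.
|U| = |kQq|/r = (8.99×10⁹ N·m²/C²)(1.55×10⁻⁹)(7.83×10⁻⁹)/(0.105) = 1.04×10⁻⁶ J.

1.04×10⁻⁶ J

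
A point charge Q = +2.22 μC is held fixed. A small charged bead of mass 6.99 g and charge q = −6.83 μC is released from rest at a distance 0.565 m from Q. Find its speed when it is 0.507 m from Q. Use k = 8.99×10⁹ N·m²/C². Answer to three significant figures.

Only the electrostatic force acts, so mechanical energy is conserved: ½mv² = U₁ − U₂ = kQq(1/r₁ − 1/r₂).
U₁ − U₂ = (8.99×10⁹ N·m²/C²)(2.22×10⁻⁶ C)(-6.83×10⁻⁶ C)(1/0.565 − 1/0.507) = 0.0276 J.
v = √(2·0.0276/6.99×10⁻³) = 2.81 m/s.

2.81 m/s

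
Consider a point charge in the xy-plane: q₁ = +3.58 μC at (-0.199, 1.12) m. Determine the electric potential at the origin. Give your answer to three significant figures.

2.83×10⁴ V

The total potential is the scalar sum of each charge's contribution, V = Σ kqᵢ/rᵢ.
Distances from the field point to each charge: r₁ = 1.14 m.
V = k[(3.58×10⁻⁶)/(1.14)] = 2.83×10⁴ V.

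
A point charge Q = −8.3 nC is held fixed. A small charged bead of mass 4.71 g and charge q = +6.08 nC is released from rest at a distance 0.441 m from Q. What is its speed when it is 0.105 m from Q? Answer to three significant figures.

0.0374 m/s

Only the electrostatic force acts, so mechanical energy is conserved: ½mv² = U₁ − U₂ = kQq(1/r₁ − 1/r₂).
U₁ − U₂ = (8.99×10⁹ N·m²/C²)(-8.30×10⁻⁹ C)(6.08×10⁻⁹ C)(1/0.441 − 1/0.105) = 3.29×10⁻⁶ J.
v = √(2·3.29×10⁻⁶/4.71×10⁻³) = 0.0374 m/s.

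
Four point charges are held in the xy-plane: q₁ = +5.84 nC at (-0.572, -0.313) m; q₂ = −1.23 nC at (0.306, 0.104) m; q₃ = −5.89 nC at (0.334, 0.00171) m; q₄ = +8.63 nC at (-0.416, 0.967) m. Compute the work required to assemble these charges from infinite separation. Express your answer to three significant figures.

The assembly work is the sum of pairwise potential energies, U = Σ_{i<j} kqᵢqⱼ/rᵢⱼ.
Pair separations: r₁₂ = 0.972 m, r₁₃ = 0.959 m, r₁₄ = 1.29 m, r₂₃ = 0.106 m, r₂₄ = 1.13 m, r₃₄ = 1.22 m.
Summing all 6 pair terms gives U = 1.18×10⁻⁷ J.

1.18×10⁻⁷ J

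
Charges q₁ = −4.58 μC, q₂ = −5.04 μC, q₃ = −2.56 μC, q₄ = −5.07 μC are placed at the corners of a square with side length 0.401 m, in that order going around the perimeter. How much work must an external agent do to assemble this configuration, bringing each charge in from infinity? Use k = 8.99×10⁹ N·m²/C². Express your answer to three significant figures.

The work to assemble the configuration equals its total potential energy, U = Σ kqᵢqⱼ/rᵢⱼ over all pairs.
The four side pairs have separation 0.401 m and the two diagonal pairs 0.567 m.
Summing all 6 pair terms gives U = 2.21 J.

2.21 J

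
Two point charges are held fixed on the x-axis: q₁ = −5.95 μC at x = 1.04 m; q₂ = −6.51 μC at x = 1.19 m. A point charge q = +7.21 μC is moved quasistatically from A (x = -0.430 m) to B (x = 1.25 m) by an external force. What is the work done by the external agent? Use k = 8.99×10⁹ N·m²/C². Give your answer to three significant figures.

-8.35 J

For quasistatic motion the external work equals the change in potential energy: W_ext = qΔV = q(V_B − V_A).
At A: distances to the source charges are 1.47 m, 1.62 m; V_A = Σ kqᵢ/rᵢ = -7.25×10⁴ V.
At B: distances to the source charges are 0.210 m, 0.0600 m; V_B = Σ kqᵢ/rᵢ = -1.23×10⁶ V.
ΔV = V_B − V_A = -1.16×10⁶ V.
W_ext = qΔV = (7.21×10⁻⁶ C)(-1.16×10⁶ V) = -8.35 J.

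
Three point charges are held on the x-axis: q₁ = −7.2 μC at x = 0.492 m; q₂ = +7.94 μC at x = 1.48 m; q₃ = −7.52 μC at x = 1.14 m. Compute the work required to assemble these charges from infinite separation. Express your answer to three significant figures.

The work to assemble the configuration equals its total potential energy, U = Σ kqᵢqⱼ/rᵢⱼ over all pairs.
Pair separations: r₁₂ = 0.988 m, r₁₃ = 0.648 m, r₂₃ = 0.340 m.
U = (-0.520) + (0.751) + (-1.58) = -1.35 J.

-1.35 J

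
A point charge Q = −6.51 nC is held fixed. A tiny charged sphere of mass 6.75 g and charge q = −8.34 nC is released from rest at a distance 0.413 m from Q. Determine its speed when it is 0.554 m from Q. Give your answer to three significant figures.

9.44×10⁻³ m/s

Only the electrostatic force acts, so mechanical energy is conserved: ½mv² = U₁ − U₂ = kQq(1/r₁ − 1/r₂).
U₁ − U₂ = (8.99×10⁹ N·m²/C²)(-6.51×10⁻⁹ C)(-8.34×10⁻⁹ C)(1/0.413 − 1/0.554) = 3.01×10⁻⁷ J.
v = √(2·3.01×10⁻⁷/6.75×10⁻³) = 9.44×10⁻³ m/s.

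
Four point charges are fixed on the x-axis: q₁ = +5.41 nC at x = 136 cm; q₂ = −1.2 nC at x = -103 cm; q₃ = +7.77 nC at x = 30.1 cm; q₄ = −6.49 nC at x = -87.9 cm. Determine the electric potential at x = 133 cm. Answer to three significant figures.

1660 V

Electric potential is a scalar, so the contributions from each charge add algebraically: V = Σ kqᵢ/rᵢ.
Distances from the field point to each charge: r₁ = 0.0300 m, r₂ = 2.36 m, r₃ = 1.03 m, r₄ = 2.21 m.
V = k[(5.41×10⁻⁹)/(0.0300) + (-1.20×10⁻⁹)/(2.36) + (7.77×10⁻⁹)/(1.03) + (-6.49×10⁻⁹)/(2.21)] = 1660 V.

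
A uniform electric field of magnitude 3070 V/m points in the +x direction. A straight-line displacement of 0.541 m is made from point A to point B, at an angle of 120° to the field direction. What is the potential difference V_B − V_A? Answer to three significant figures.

Only the component of displacement along E changes the potential: ΔV = −E·d·cosθ.
ΔV = −(3070 V/m)(0.541 m)cos120° = 830 V.

830 V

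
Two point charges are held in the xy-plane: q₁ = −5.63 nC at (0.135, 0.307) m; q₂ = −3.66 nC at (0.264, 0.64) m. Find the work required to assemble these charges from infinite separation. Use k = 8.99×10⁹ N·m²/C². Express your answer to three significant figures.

The assembly work is the sum of pairwise potential energies, U = Σ_{i<j} kqᵢqⱼ/rᵢⱼ.
Pair separations: r₁₂ = 0.357 m.
U = (5.19×10⁻⁷) = 5.19×10⁻⁷ J.

5.19×10⁻⁷ J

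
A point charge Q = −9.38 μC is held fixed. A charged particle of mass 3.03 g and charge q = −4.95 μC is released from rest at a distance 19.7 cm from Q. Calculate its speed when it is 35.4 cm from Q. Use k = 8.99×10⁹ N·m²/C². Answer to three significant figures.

24.9 m/s

Only the electrostatic force acts, so mechanical energy is conserved: ½mv² = U₁ − U₂ = kQq(1/r₁ − 1/r₂).
U₁ − U₂ = (8.99×10⁹ N·m²/C²)(-9.38×10⁻⁶ C)(-4.95×10⁻⁶ C)(1/0.197 − 1/0.354) = 0.940 J.
v = √(2·0.940/3.03×10⁻³) = 24.9 m/s.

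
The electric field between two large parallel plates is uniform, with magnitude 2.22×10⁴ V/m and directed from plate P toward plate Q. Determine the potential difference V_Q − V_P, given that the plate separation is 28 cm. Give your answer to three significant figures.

-6220 V

In a uniform field, potential decreases in the direction of E: ΔV = −E·d for a displacement d parallel to E.
Going from P to Q is a displacement of 28 cm along the field, so V_Q − V_P = −Ed = -6220 V.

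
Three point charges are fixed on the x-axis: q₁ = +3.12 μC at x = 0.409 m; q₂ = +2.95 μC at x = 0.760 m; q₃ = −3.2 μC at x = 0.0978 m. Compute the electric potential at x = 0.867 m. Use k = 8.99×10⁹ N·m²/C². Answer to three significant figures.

Electric potential is a scalar, so the contributions from each charge add algebraically: V = Σ kqᵢ/rᵢ.
Distances from the field point to each charge: r₁ = 0.458 m, r₂ = 0.107 m, r₃ = 0.769 m.
V = k[(3.12×10⁻⁶)/(0.458) + (2.95×10⁻⁶)/(0.107) + (-3.20×10⁻⁶)/(0.769)] = 2.72×10⁵ V.

2.72×10⁵ V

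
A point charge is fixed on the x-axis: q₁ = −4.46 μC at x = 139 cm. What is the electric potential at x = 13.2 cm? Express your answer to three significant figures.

Electric potential is a scalar, so the contributions from each charge add algebraically: V = Σ kqᵢ/rᵢ.
V = k[(-4.46×10⁻⁶)/(1.26)] = -3.19×10⁴ V.

-3.19×10⁴ V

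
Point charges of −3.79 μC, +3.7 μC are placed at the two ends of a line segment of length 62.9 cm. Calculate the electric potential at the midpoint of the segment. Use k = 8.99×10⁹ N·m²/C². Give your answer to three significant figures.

The total potential is the scalar sum of each charge's contribution, V = Σ kqᵢ/rᵢ.
Each charge is 0.315 m from the midpoint.
V = k[(-3.79×10⁻⁶)/(0.315) + (3.70×10⁻⁶)/(0.315)] = -2570 V.

-2570 V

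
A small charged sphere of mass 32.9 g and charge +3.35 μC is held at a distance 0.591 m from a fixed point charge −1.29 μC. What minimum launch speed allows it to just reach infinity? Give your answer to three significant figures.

2.00 m/s

To just escape, total mechanical energy must reach zero at infinity: ½mv²_min + U = 0, so ½mv²_min = −U = |kQq|/r.
|U| = |kQq|/r = (8.99×10⁹ N·m²/C²)(1.29×10⁻⁶)(3.35×10⁻⁶)/(0.591) = 0.0657 J.
v_min = √(2|U|/m) = √(2·0.0657/0.0329) = 2.00 m/s.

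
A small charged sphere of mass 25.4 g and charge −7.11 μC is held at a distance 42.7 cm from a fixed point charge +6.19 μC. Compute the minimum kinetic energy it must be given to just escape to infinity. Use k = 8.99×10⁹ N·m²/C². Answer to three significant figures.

To just escape, total mechanical energy must reach zero at infinity: ½mv²_min + U = 0, so ½mv²_min = −U = |kQq|/r.
|U| = |kQq|/r = (8.99×10⁹ N·m²/C²)(6.19×10⁻⁶)(7.11×10⁻⁶)/(0.427) = 0.927 J.

0.927 J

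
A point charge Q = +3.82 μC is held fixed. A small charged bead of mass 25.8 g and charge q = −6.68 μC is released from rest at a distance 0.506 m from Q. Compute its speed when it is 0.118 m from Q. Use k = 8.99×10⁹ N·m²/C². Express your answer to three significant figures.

10.7 m/s

Only the electrostatic force acts, so mechanical energy is conserved: ½mv² = U₁ − U₂ = kQq(1/r₁ − 1/r₂).
U₁ − U₂ = (8.99×10⁹ N·m²/C²)(3.82×10⁻⁶ C)(-6.68×10⁻⁶ C)(1/0.506 − 1/0.118) = 1.49 J.
v = √(2·1.49/0.0258) = 10.7 m/s.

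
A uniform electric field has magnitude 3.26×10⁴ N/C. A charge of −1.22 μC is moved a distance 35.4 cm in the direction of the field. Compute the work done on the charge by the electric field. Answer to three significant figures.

The potential change for a displacement 35.4 cm in the direction of the field is ΔV = −Ed = -1.15×10⁴ V.
W_field = −qΔV = -0.0141 J.

-0.0141 J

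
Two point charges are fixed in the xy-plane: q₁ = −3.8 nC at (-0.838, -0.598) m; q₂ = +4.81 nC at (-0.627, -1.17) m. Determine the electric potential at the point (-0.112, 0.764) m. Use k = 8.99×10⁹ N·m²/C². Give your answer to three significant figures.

-0.528 V

Electric potential is a scalar, so the contributions from each charge add algebraically: V = Σ kqᵢ/rᵢ.
Distances from the field point to each charge: r₁ = 1.54 m, r₂ = 2.00 m.
V = k[(-3.80×10⁻⁹)/(1.54) + (4.81×10⁻⁹)/(2.00)] = -0.528 V.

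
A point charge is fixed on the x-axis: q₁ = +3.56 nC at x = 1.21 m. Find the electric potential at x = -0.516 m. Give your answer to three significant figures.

Electric potential is a scalar, so the contributions from each charge add algebraically: V = Σ kqᵢ/rᵢ.
V = k[(3.56×10⁻⁹)/(1.73)] = 18.5 V.

18.5 V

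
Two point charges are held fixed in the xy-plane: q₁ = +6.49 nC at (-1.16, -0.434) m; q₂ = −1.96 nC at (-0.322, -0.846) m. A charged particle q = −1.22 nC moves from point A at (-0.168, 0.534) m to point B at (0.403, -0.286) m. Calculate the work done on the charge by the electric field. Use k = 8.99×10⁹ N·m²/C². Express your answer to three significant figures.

The work done by the electric force is W_field = −ΔU = −q(V_B − V_A) = q(V_A − V_B).
At A: distances to the source charges are 1.39 m, 1.39 m; V_A = Σ kqᵢ/rᵢ = 29.4 V.
At B: distances to the source charges are 1.57 m, 0.916 m; V_B = Σ kqᵢ/rᵢ = 17.9 V.
ΔV = V_B − V_A = -11.5 V.
W_field = −qΔV = −(-1.22×10⁻⁹ C)(-11.5 V) = -1.40×10⁻⁸ J.

-1.40×10⁻⁸ J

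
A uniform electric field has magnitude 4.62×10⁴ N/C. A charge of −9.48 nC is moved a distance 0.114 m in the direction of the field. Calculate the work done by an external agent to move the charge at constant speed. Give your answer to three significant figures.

4.99×10⁻⁵ J

The potential change for a displacement 0.114 m in the direction of the field is ΔV = −Ed = -5270 V.
W_ext = qΔV = 4.99×10⁻⁵ J.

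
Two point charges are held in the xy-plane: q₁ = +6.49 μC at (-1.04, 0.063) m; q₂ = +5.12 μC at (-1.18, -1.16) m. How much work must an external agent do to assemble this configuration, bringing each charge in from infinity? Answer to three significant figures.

0.243 J

The assembly work is the sum of pairwise potential energies, U = Σ_{i<j} kqᵢqⱼ/rᵢⱼ.
Pair separations: r₁₂ = 1.23 m.
U = (0.243) = 0.243 J.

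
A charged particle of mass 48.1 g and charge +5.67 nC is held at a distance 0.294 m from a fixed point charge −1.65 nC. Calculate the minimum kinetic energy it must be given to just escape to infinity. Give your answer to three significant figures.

2.86×10⁻⁷ J

To just escape, total mechanical energy must reach zero at infinity: ½mv²_min + U = 0, so ½mv²_min = −U = |kQq|/r.
|U| = |kQq|/r = (8.99×10⁹ N·m²/C²)(1.65×10⁻⁹)(5.67×10⁻⁹)/(0.294) = 2.86×10⁻⁷ J.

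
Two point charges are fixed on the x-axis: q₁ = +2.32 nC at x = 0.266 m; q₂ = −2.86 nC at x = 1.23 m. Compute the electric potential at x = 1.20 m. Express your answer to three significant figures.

-835 V

The total potential is the scalar sum of each charge's contribution, V = Σ kqᵢ/rᵢ.
Distances from the field point to each charge: r₁ = 0.934 m, r₂ = 0.0300 m.
V = k[(2.32×10⁻⁹)/(0.934) + (-2.86×10⁻⁹)/(0.0300)] = -835 V.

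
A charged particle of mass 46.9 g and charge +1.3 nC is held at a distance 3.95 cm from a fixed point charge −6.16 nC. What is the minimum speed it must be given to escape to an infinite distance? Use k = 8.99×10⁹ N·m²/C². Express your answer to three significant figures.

To just escape, total mechanical energy must reach zero at infinity: ½mv²_min + U = 0, so ½mv²_min = −U = |kQq|/r.
|U| = |kQq|/r = (8.99×10⁹ N·m²/C²)(6.16×10⁻⁹)(1.30×10⁻⁹)/(0.0395) = 1.82×10⁻⁶ J.
v_min = √(2|U|/m) = √(2·1.82×10⁻⁶/0.0469) = 8.82×10⁻³ m/s.

8.82×10⁻³ m/s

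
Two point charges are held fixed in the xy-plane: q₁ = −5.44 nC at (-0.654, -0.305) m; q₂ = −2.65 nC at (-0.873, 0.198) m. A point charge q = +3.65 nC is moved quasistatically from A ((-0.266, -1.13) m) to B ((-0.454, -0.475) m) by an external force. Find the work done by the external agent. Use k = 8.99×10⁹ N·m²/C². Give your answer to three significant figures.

For quasistatic motion the external work equals the change in potential energy: W_ext = qΔV = q(V_B − V_A).
At A: distances to the source charges are 0.912 m, 1.46 m; V_A = Σ kqᵢ/rᵢ = -70.0 V.
At B: distances to the source charges are 0.262 m, 0.793 m; V_B = Σ kqᵢ/rᵢ = -216 V.
ΔV = V_B − V_A = -146 V.
W_ext = qΔV = (3.65×10⁻⁹ C)(-146 V) = -5.34×10⁻⁷ J.

-5.34×10⁻⁷ J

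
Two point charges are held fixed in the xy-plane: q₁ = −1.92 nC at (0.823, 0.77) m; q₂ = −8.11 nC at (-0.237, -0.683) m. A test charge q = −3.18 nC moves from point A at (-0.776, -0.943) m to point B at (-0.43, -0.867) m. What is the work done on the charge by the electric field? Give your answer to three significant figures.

-4.85×10⁻⁷ J

The work done by the electric force is W_field = −ΔU = −q(V_B − V_A) = q(V_A − V_B).
At A: distances to the source charges are 2.34 m, 0.598 m; V_A = Σ kqᵢ/rᵢ = -129 V.
At B: distances to the source charges are 2.06 m, 0.267 m; V_B = Σ kqᵢ/rᵢ = -282 V.
ΔV = V_B − V_A = -153 V.
W_field = −qΔV = −(-3.18×10⁻⁹ C)(-153 V) = -4.85×10⁻⁷ J.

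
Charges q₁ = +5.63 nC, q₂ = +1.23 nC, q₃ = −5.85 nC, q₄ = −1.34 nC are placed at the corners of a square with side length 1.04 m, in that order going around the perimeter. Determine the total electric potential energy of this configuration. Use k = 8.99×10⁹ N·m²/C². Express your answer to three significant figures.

-2.11×10⁻⁷ J

The work to assemble the configuration equals its total potential energy, U = Σ kqᵢqⱼ/rᵢⱼ over all pairs.
The four side pairs have separation 1.04 m and the two diagonal pairs 1.47 m.
Summing all 6 pair terms gives U = -2.11×10⁻⁷ J.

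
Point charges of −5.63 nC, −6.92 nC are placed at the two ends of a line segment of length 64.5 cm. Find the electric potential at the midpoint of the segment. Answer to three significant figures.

The total potential is the scalar sum of each charge's contribution, V = Σ kqᵢ/rᵢ.
Each charge is 0.323 m from the midpoint.
V = k[(-5.63×10⁻⁹)/(0.323) + (-6.92×10⁻⁹)/(0.323)] = -350 V.

-350 V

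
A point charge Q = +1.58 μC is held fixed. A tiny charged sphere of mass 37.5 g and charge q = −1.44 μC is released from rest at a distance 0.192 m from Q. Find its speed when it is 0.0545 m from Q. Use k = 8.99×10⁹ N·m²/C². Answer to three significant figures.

3.79 m/s

Only the electrostatic force acts, so mechanical energy is conserved: ½mv² = U₁ − U₂ = kQq(1/r₁ − 1/r₂).
U₁ − U₂ = (8.99×10⁹ N·m²/C²)(1.58×10⁻⁶ C)(-1.44×10⁻⁶ C)(1/0.192 − 1/0.0545) = 0.269 J.
v = √(2·0.269/0.0375) = 3.79 m/s.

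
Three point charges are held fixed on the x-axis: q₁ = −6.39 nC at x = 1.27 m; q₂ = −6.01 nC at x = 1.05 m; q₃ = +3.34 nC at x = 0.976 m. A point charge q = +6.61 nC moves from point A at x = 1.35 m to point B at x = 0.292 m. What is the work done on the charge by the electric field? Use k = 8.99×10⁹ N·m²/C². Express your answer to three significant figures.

The work done by the electric force is W_field = −ΔU = −q(V_B − V_A) = q(V_A − V_B).
At A: distances to the source charges are 0.0800 m, 0.300 m, 0.374 m; V_A = Σ kqᵢ/rᵢ = -818 V.
At B: distances to the source charges are 0.978 m, 0.758 m, 0.684 m; V_B = Σ kqᵢ/rᵢ = -86.1 V.
ΔV = V_B − V_A = 732 V.
W_field = −qΔV = −(6.61×10⁻⁹ C)(732 V) = -4.84×10⁻⁶ J.

-4.84×10⁻⁶ J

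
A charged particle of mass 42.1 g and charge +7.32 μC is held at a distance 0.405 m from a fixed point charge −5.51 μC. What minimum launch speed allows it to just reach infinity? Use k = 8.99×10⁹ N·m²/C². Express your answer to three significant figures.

6.52 m/s

To just escape, total mechanical energy must reach zero at infinity: ½mv²_min + U = 0, so ½mv²_min = −U = |kQq|/r.
|U| = |kQq|/r = (8.99×10⁹ N·m²/C²)(5.51×10⁻⁶)(7.32×10⁻⁶)/(0.405) = 0.895 J.
v_min = √(2|U|/m) = √(2·0.895/0.0421) = 6.52 m/s.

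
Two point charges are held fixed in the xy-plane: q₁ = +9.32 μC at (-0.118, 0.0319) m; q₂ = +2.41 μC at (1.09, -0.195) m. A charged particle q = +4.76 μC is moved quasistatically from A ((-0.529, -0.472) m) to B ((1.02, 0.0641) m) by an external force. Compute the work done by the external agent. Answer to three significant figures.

For quasistatic motion the external work equals the change in potential energy: W_ext = qΔV = q(V_B − V_A).
At A: distances to the source charges are 0.650 m, 1.64 m; V_A = Σ kqᵢ/rᵢ = 1.42×10⁵ V.
At B: distances to the source charges are 1.14 m, 0.268 m; V_B = Σ kqᵢ/rᵢ = 1.54×10⁵ V.
ΔV = V_B − V_A = 1.23×10⁴ V.
W_ext = qΔV = (4.76×10⁻⁶ C)(1.23×10⁴ V) = 0.0585 J.

0.0585 J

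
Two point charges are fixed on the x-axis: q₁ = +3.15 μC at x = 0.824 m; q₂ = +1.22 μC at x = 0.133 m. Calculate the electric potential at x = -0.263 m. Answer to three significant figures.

Electric potential is a scalar, so the contributions from each charge add algebraically: V = Σ kqᵢ/rᵢ.
Distances from the field point to each charge: r₁ = 1.09 m, r₂ = 0.396 m.
V = k[(3.15×10⁻⁶)/(1.09) + (1.22×10⁻⁶)/(0.396)] = 5.37×10⁴ V.

5.37×10⁴ V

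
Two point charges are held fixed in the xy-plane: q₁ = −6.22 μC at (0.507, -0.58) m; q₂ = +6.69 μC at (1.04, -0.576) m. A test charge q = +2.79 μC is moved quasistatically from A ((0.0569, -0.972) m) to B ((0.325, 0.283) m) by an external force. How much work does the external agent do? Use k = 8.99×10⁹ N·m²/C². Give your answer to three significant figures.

For quasistatic motion the external work equals the change in potential energy: W_ext = qΔV = q(V_B − V_A).
At A: distances to the source charges are 0.597 m, 1.06 m; V_A = Σ kqᵢ/rᵢ = -3.69×10⁴ V.
At B: distances to the source charges are 0.882 m, 1.12 m; V_B = Σ kqᵢ/rᵢ = -9590 V.
ΔV = V_B − V_A = 2.74×10⁴ V.
W_ext = qΔV = (2.79×10⁻⁶ C)(2.74×10⁴ V) = 0.0763 J.

0.0763 J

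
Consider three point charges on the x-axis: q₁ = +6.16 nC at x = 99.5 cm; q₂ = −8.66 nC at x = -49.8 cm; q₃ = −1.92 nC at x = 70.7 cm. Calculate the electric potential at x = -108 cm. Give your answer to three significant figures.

The total potential is the scalar sum of each charge's contribution, V = Σ kqᵢ/rᵢ.
Distances from the field point to each charge: r₁ = 2.08 m, r₂ = 0.582 m, r₃ = 1.79 m.
V = k[(6.16×10⁻⁹)/(2.08) + (-8.66×10⁻⁹)/(0.582) + (-1.92×10⁻⁹)/(1.79)] = -117 V.

-117 V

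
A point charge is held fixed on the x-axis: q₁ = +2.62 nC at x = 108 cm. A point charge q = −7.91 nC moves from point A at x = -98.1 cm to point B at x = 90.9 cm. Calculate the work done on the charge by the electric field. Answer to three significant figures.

9.99×10⁻⁷ J

The work done by the electric force is W_field = −ΔU = −q(V_B − V_A) = q(V_A − V_B).
At A: distance to the source charge is 2.06 m; V_A = kq₁/r = 11.4 V.
At B: distance to the source charge is 0.171 m; V_B = kq₁/r = 138 V.
ΔV = V_B − V_A = 126 V.
W_field = −qΔV = −(-7.91×10⁻⁹ C)(126 V) = 9.99×10⁻⁷ J.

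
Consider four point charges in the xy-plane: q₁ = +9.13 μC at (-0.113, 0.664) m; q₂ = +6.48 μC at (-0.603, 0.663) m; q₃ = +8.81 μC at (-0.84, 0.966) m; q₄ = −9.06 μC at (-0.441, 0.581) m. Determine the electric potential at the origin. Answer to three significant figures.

1.37×10⁵ V

Electric potential is a scalar, so the contributions from each charge add algebraically: V = Σ kqᵢ/rᵢ.
Distances from the field point to each charge: r₁ = 0.674 m, r₂ = 0.896 m, r₃ = 1.28 m, r₄ = 0.729 m.
V = k[(9.13×10⁻⁶)/(0.674) + (6.48×10⁻⁶)/(0.896) + (8.81×10⁻⁶)/(1.28) + (-9.06×10⁻⁶)/(0.729)] = 1.37×10⁵ V.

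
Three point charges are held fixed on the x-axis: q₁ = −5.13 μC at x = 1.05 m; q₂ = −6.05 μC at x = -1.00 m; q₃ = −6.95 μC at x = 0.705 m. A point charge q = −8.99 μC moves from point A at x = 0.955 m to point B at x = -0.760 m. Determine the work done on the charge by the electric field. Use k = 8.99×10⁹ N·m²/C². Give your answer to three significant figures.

4.21 J

The work done by the electric force is W_field = −ΔU = −q(V_B − V_A) = q(V_A − V_B).
At A: distances to the source charges are 0.0950 m, 1.96 m, 0.250 m; V_A = Σ kqᵢ/rᵢ = -7.63×10⁵ V.
At B: distances to the source charges are 1.81 m, 0.240 m, 1.46 m; V_B = Σ kqᵢ/rᵢ = -2.95×10⁵ V.
ΔV = V_B − V_A = 4.68×10⁵ V.
W_field = −qΔV = −(-8.99×10⁻⁶ C)(4.68×10⁵ V) = 4.21 J.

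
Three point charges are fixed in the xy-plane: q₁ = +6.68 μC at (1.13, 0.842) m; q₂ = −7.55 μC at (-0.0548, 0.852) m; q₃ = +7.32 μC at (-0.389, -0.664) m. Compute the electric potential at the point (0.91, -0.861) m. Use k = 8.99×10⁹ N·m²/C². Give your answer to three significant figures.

5.05×10⁴ V

The total potential is the scalar sum of each charge's contribution, V = Σ kqᵢ/rᵢ.
Distances from the field point to each charge: r₁ = 1.72 m, r₂ = 1.97 m, r₃ = 1.31 m.
V = k[(6.68×10⁻⁶)/(1.72) + (-7.55×10⁻⁶)/(1.97) + (7.32×10⁻⁶)/(1.31)] = 5.05×10⁴ V.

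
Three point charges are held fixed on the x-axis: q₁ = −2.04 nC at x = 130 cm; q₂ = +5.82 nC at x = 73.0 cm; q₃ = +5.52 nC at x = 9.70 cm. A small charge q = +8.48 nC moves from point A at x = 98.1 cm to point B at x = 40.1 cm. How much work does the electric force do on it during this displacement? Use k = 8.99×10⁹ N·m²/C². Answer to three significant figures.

-8.04×10⁻⁷ J

The work done by the electric force is W_field = −ΔU = −q(V_B − V_A) = q(V_A − V_B).
At A: distances to the source charges are 0.319 m, 0.251 m, 0.884 m; V_A = Σ kqᵢ/rᵢ = 207 V.
At B: distances to the source charges are 0.899 m, 0.329 m, 0.304 m; V_B = Σ kqᵢ/rᵢ = 302 V.
ΔV = V_B − V_A = 94.8 V.
W_field = −qΔV = −(8.48×10⁻⁹ C)(94.8 V) = -8.04×10⁻⁷ J.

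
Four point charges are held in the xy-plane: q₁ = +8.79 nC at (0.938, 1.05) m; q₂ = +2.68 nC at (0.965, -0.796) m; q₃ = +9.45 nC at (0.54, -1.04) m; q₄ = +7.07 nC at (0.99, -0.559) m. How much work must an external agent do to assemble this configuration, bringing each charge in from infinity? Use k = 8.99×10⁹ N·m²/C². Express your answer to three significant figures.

The assembly work is the sum of pairwise potential energies, U = Σ_{i<j} kqᵢqⱼ/rᵢⱼ.
Pair separations: r₁₂ = 1.85 m, r₁₃ = 2.13 m, r₁₄ = 1.61 m, r₂₃ = 0.490 m, r₂₄ = 0.238 m, r₃₄ = 0.659 m.
Summing all 6 pair terms gives U = 2.90×10⁻⁶ J.

2.90×10⁻⁶ J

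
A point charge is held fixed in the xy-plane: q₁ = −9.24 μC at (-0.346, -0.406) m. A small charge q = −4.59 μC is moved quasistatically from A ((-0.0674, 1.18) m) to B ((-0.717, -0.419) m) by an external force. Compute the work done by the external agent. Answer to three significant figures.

0.790 J

For quasistatic motion the external work equals the change in potential energy: W_ext = qΔV = q(V_B − V_A).
At A: distance to the source charge is 1.61 m; V_A = kq₁/r = -5.16×10⁴ V.
At B: distance to the source charge is 0.371 m; V_B = kq₁/r = -2.24×10⁵ V.
ΔV = V_B − V_A = -1.72×10⁵ V.
W_ext = qΔV = (-4.59×10⁻⁶ C)(-1.72×10⁵ V) = 0.790 J.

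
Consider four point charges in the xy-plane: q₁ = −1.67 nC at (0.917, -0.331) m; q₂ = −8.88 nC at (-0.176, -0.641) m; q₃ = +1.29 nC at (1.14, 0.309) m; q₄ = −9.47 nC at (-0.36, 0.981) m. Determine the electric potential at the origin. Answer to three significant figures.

-207 V

The total potential is the scalar sum of each charge's contribution, V = Σ kqᵢ/rᵢ.
Distances from the field point to each charge: r₁ = 0.975 m, r₂ = 0.665 m, r₃ = 1.18 m, r₄ = 1.04 m.
V = k[(-1.67×10⁻⁹)/(0.975) + (-8.88×10⁻⁹)/(0.665) + (1.29×10⁻⁹)/(1.18) + (-9.47×10⁻⁹)/(1.04)] = -207 V.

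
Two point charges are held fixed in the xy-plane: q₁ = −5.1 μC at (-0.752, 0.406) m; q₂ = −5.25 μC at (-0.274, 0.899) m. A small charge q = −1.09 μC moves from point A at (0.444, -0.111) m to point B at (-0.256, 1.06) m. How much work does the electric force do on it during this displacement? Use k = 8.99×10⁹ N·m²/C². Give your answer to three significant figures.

The work done by the electric force is W_field = −ΔU = −q(V_B − V_A) = q(V_A − V_B).
At A: distances to the source charges are 1.30 m, 1.24 m; V_A = Σ kqᵢ/rᵢ = -7.33×10⁴ V.
At B: distances to the source charges are 0.821 m, 0.162 m; V_B = Σ kqᵢ/rᵢ = -3.47×10⁵ V.
ΔV = V_B − V_A = -2.74×10⁵ V.
W_field = −qΔV = −(-1.09×10⁻⁶ C)(-2.74×10⁵ V) = -0.299 J.

-0.299 J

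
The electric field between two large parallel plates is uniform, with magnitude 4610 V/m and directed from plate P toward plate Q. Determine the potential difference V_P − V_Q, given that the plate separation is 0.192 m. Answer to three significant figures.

In a uniform field, potential decreases in the direction of E: ΔV = −E·d for a displacement d parallel to E.
Going from Q to P is a displacement of 0.192 m opposite to the field, so V_P − V_Q = +Ed = 885 V.

885 V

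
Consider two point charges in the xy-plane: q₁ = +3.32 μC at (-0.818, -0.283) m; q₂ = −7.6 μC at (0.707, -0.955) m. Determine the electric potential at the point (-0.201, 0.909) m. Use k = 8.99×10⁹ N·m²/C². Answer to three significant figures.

-1.07×10⁴ V

Electric potential is a scalar, so the contributions from each charge add algebraically: V = Σ kqᵢ/rᵢ.
Distances from the field point to each charge: r₁ = 1.34 m, r₂ = 2.07 m.
V = k[(3.32×10⁻⁶)/(1.34) + (-7.60×10⁻⁶)/(2.07)] = -1.07×10⁴ V.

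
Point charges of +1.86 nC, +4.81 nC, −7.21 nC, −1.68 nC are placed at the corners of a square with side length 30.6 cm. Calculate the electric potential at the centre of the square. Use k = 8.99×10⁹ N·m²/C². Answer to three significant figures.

The total potential is the scalar sum of each charge's contribution, V = Σ kqᵢ/rᵢ.
The distance from each corner to the centre is a√2/2 = 0.216 m.
V = k[(1.86×10⁻⁹)/(0.216) + (4.81×10⁻⁹)/(0.216) + (-7.21×10⁻⁹)/(0.216) + (-1.68×10⁻⁹)/(0.216)] = -92.2 V.

-92.2 V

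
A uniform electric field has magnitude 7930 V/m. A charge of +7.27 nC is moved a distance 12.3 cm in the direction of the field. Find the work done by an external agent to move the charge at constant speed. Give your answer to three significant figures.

-7.09×10⁻⁶ J

The potential change for a displacement 12.3 cm in the direction of the field is ΔV = −Ed = -975 V.
W_ext = qΔV = -7.09×10⁻⁶ J.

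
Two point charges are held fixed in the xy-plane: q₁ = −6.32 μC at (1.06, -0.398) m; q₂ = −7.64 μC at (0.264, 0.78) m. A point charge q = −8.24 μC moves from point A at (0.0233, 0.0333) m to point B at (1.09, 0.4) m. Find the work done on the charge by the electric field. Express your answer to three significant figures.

-0.0704 J

The work done by the electric force is W_field = −ΔU = −q(V_B − V_A) = q(V_A − V_B).
At A: distances to the source charges are 1.12 m, 0.785 m; V_A = Σ kqᵢ/rᵢ = -1.38×10⁵ V.
At B: distances to the source charges are 0.799 m, 0.909 m; V_B = Σ kqᵢ/rᵢ = -1.47×10⁵ V.
ΔV = V_B − V_A = -8540 V.
W_field = −qΔV = −(-8.24×10⁻⁶ C)(-8540 V) = -0.0704 J.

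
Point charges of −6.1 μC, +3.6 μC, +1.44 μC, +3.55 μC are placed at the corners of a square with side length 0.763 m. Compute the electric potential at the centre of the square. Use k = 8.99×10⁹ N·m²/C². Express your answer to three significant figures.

4.15×10⁴ V

The total potential is the scalar sum of each charge's contribution, V = Σ kqᵢ/rᵢ.
The distance from each corner to the centre is a√2/2 = 0.540 m.
V = k[(-6.10×10⁻⁶)/(0.540) + (3.60×10⁻⁶)/(0.540) + (1.44×10⁻⁶)/(0.540) + (3.55×10⁻⁶)/(0.540)] = 4.15×10⁴ V.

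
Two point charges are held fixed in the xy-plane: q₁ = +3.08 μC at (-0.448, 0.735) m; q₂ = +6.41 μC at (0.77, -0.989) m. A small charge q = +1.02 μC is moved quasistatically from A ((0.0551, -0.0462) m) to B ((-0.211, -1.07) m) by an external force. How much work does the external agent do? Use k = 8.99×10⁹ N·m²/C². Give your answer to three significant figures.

-4.85×10⁻³ J

For quasistatic motion the external work equals the change in potential energy: W_ext = qΔV = q(V_B − V_A).
At A: distances to the source charges are 0.929 m, 1.18 m; V_A = Σ kqᵢ/rᵢ = 7.85×10⁴ V.
At B: distances to the source charges are 1.82 m, 0.984 m; V_B = Σ kqᵢ/rᵢ = 7.38×10⁴ V.
ΔV = V_B − V_A = -4750 V.
W_ext = qΔV = (1.02×10⁻⁶ C)(-4750 V) = -4.85×10⁻³ J.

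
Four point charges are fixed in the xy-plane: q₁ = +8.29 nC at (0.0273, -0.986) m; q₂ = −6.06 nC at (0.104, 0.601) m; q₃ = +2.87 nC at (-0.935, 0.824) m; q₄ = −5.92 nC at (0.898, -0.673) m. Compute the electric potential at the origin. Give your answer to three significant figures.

The total potential is the scalar sum of each charge's contribution, V = Σ kqᵢ/rᵢ.
Distances from the field point to each charge: r₁ = 0.986 m, r₂ = 0.610 m, r₃ = 1.25 m, r₄ = 1.12 m.
V = k[(8.29×10⁻⁹)/(0.986) + (-6.06×10⁻⁹)/(0.610) + (2.87×10⁻⁹)/(1.25) + (-5.92×10⁻⁹)/(1.12)] = -40.5 V.

-40.5 V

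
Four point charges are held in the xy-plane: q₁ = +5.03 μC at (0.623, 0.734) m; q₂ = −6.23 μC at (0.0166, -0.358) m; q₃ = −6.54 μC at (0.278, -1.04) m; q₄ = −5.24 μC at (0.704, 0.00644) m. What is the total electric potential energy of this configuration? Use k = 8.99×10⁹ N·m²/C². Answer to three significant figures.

The work to assemble the configuration equals its total potential energy, U = Σ kqᵢqⱼ/rᵢⱼ over all pairs.
Pair separations: r₁₂ = 1.25 m, r₁₃ = 1.81 m, r₁₄ = 0.732 m, r₂₃ = 0.730 m, r₂₄ = 0.778 m, r₃₄ = 1.13 m.
Summing all 6 pair terms gives U = 0.439 J.

0.439 J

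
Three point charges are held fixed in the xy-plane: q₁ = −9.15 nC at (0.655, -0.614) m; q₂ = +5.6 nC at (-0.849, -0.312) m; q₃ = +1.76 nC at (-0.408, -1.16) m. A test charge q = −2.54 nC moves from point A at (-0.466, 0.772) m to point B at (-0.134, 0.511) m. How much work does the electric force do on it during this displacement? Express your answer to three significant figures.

-2.58×10⁻⁸ J

The work done by the electric force is W_field = −ΔU = −q(V_B − V_A) = q(V_A − V_B).
At A: distances to the source charges are 1.78 m, 1.15 m, 1.93 m; V_A = Σ kqᵢ/rᵢ = 5.83 V.
At B: distances to the source charges are 1.37 m, 1.09 m, 1.69 m; V_B = Σ kqᵢ/rᵢ = -4.34 V.
ΔV = V_B − V_A = -10.2 V.
W_field = −qΔV = −(-2.54×10⁻⁹ C)(-10.2 V) = -2.58×10⁻⁸ J.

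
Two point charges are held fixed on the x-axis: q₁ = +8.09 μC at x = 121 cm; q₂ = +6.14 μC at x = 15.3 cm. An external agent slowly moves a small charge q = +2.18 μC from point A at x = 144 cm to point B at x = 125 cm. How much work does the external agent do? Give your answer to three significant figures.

For quasistatic motion the external work equals the change in potential energy: W_ext = qΔV = q(V_B − V_A).
At A: distances to the source charges are 0.230 m, 1.29 m; V_A = Σ kqᵢ/rᵢ = 3.59×10⁵ V.
At B: distances to the source charges are 0.0400 m, 1.10 m; V_B = Σ kqᵢ/rᵢ = 1.87×10⁶ V.
ΔV = V_B − V_A = 1.51×10⁶ V.
W_ext = qΔV = (2.18×10⁻⁶ C)(1.51×10⁶ V) = 3.29 J.

3.29 J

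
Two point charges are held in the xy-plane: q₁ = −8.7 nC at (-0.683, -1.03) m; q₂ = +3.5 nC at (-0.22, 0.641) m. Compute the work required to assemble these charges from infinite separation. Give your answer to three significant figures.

-1.58×10⁻⁷ J

The assembly work is the sum of pairwise potential energies, U = Σ_{i<j} kqᵢqⱼ/rᵢⱼ.
Pair separations: r₁₂ = 1.73 m.
U = (-1.58×10⁻⁷) = -1.58×10⁻⁷ J.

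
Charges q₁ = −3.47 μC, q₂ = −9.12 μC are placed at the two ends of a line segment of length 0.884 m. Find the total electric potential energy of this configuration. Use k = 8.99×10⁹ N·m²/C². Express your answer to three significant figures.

The assembly work is the sum of pairwise potential energies, U = Σ_{i<j} kqᵢqⱼ/rᵢⱼ.
The separation is r = 0.884 m.
U = (0.322) = 0.322 J.

0.322 J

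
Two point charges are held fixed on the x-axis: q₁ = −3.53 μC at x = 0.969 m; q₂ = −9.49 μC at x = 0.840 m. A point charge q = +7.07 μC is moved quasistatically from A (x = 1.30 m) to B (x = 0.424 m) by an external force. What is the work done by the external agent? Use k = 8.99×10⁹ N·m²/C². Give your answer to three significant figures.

For quasistatic motion the external work equals the change in potential energy: W_ext = qΔV = q(V_B − V_A).
At A: distances to the source charges are 0.331 m, 0.460 m; V_A = Σ kqᵢ/rᵢ = -2.81×10⁵ V.
At B: distances to the source charges are 0.545 m, 0.416 m; V_B = Σ kqᵢ/rᵢ = -2.63×10⁵ V.
ΔV = V_B − V_A = 1.80×10⁴ V.
W_ext = qΔV = (7.07×10⁻⁶ C)(1.80×10⁴ V) = 0.127 J.

0.127 J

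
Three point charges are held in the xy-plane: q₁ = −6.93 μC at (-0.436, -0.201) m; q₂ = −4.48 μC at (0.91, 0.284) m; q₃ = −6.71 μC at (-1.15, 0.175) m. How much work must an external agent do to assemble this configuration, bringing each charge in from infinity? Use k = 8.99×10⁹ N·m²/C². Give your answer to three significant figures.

The work to assemble the configuration equals its total potential energy, U = Σ kqᵢqⱼ/rᵢⱼ over all pairs.
Pair separations: r₁₂ = 1.43 m, r₁₃ = 0.807 m, r₂₃ = 2.06 m.
U = (0.195) + (0.518) + (0.131) = 0.844 J.

0.844 J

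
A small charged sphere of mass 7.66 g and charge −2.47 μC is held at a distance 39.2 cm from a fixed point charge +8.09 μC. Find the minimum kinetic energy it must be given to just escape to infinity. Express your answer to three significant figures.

0.458 J

To just escape, total mechanical energy must reach zero at infinity: ½mv²_min + U = 0, so ½mv²_min = −U = |kQq|/r.
|U| = |kQq|/r = (8.99×10⁹ N·m²/C²)(8.09×10⁻⁶)(2.47×10⁻⁶)/(0.392) = 0.458 J.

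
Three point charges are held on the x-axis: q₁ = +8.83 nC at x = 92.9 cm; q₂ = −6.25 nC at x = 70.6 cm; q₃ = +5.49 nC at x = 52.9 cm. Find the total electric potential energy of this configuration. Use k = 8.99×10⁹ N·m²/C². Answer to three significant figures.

The assembly work is the sum of pairwise potential energies, U = Σ_{i<j} kqᵢqⱼ/rᵢⱼ.
Pair separations: r₁₂ = 0.223 m, r₁₃ = 0.400 m, r₂₃ = 0.177 m.
U = (-2.22×10⁻⁶) + (1.09×10⁻⁶) + (-1.74×10⁻⁶) = -2.88×10⁻⁶ J.

-2.88×10⁻⁶ J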